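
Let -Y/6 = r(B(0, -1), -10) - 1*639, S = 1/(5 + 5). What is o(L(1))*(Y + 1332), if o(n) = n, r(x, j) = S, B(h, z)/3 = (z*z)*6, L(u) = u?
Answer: 25827/5 ≈ 5165.4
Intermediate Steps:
S = 1/10 ≈ 0.10000
B(h, z) = 18*z**2 (B(h, z) = 3*((z*z)*6) = 3*(z**2*6) = 3*(6*z**2) = 18*z**2)
r(x, j) = 1/10
Y = 19167/5 (Y = -6*(1/10 - 1*639) = -6*(1/10 - 639) = -6*(-6389/10) = 19167/5 ≈ 3833.4)
o(L(1))*(Y + 1332) = 1*(19167/5 + 1332) = 1*(25827/5) = 25827/5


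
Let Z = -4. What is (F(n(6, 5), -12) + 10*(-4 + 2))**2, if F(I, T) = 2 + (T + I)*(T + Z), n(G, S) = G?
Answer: 6084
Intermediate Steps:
F(I, T) = 2 + (-4 + T)*(I + T) (F(I, T) = 2 + (T + I)*(T - 4) = 2 + (I + T)*(-4 + T) = 2 + (-4 + T)*(I + T))
(F(n(6, 5), -12) + 10*(-4 + 2))**2 = ((2 + (-12)**2 - 4*6 - 4*(-12) + 6*(-12)) + 10*(-4 + 2))**2 = ((2 + 144 - 24 + 48 - 72) + 10*(-2))**2 = (98 - 20)**2 = 78**2 = 6084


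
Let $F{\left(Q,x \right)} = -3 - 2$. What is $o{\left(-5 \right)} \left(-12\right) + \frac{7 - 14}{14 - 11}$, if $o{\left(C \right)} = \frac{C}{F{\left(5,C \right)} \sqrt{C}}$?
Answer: $- \frac{7}{3} + \frac{12 i \sqrt{5}}{5} \approx -2.3333 + 5.3666 i$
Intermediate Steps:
$F{\left(Q,x \right)} = -5$
$o{\left(C \right)} = - \frac{\sqrt{C}}{5}$ ($o{\left(C \right)} = \frac{C}{\left(-5\right) \sqrt{C}} = C \left(- \frac{1}{5 \sqrt{C}}\right) = - \frac{\sqrt{C}}{5}$)
$o{\left(-5 \right)} \left(-12\right) + \frac{7 - 14}{14 - 11} = - \frac{\sqrt{-5}}{5} \left(-12\right) + \frac{7 - 14}{14 - 11} = - \frac{i \sqrt{5}}{5} \left(-12\right) - \frac{7}{3} = \frac{12 i \sqrt{5}}{5} - \frac{7}{3} = - \frac{7}{3} + \frac{12 i \sqrt{5}}{5}$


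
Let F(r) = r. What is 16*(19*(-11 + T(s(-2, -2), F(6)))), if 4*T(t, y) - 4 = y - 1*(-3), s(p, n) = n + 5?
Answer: -2356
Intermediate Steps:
s(p, n) = 5 + n
T(t, y) = 7/4 + y/4 (T(t, y) = 1 + (y - 1*(-3))/4 = 1 + (y + 3)/4 = 1 + (3 + y)/4 = 1 + (¾ + y/4) = 7/4 + y/4)
16*(19*(-11 + T(s(-2, -2), F(6)))) = 16*(19*(-11 + (7/4 + (¼)*6))) = 16*(19*(-11 + (7/4 + 3/2))) = 16*(19*(-11 + 13/4)) = 16*(19*(-31/4)) = 16*(-589/4) = -2356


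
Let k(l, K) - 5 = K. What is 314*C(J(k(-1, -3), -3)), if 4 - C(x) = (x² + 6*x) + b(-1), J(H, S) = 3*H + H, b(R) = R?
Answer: -33598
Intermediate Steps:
k(l, K) = 5 + K
J(H, S) = 4*H
C(x) = 5 - x² - 6*x (C(x) = 4 - ((x² + 6*x) - 1) = 4 - (-1 + x² + 6*x) = 4 + (1 - x² - 6*x) = 5 - x² - 6*x)
314*C(J(k(-1, -3), -3)) = 314*(5 - (4*(5 - 3))² - 24*(5 - 3)) = 314*(5 - (4*2)² - 24*2) = 314*(5 - 1*8² - 6*8) = 314*(5 - 1*64 - 48) = 314*(5 - 64 - 48) = 314*(-107) = -33598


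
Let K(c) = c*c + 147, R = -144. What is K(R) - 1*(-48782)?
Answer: 69665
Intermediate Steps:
K(c) = 147 + c² (K(c) = c² + 147 = 147 + c²)
K(R) - 1*(-48782) = (147 + (-144)²) - 1*(-48782) = (147 + 20736) + 48782 = 20883 + 48782 = 69665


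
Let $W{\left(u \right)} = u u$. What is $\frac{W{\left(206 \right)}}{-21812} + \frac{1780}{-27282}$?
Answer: $- \frac{149570539}{74384373} \approx -2.0108$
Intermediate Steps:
$W{\left(u \right)} = u^{2}$
$\frac{W{\left(206 \right)}}{-21812} + \frac{1780}{-27282} = \frac{206^{2}}{-21812} + \frac{1780}{-27282} = 42436 \left(- \frac{1}{21812}\right) + 1780 \left(- \frac{1}{27282}\right) = - \frac{10609}{5453} - \frac{890}{13641} = - \frac{149570539}{74384373}$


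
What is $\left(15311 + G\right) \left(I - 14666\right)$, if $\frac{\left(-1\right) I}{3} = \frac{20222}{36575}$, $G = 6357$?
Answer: $- \frac{11624223639488}{36575} \approx -3.1782 \cdot 10^{8}$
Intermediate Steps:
$I = - \frac{60666}{36575}$ ($I = - 3 \cdot \frac{20222}{36575} = - 3 \cdot 20222 \cdot \frac{1}{36575} = \left(-3\right) \frac{20222}{36575} = - \frac{60666}{36575} \approx -1.6587$)
$\left(15311 + G\right) \left(I - 14666\right) = \left(15311 + 6357\right) \left(- \frac{60666}{36575} - 14666\right) = 21668 \left(- \frac{536469616}{36575}\right) = - \frac{11624223639488}{36575}$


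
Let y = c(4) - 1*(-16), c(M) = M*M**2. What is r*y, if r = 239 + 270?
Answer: 40720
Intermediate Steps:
c(M) = M**3
y = 80 (y = 4**3 - 1*(-16) = 64 + 16 = 80)
r = 509
r*y = 509*80 = 40720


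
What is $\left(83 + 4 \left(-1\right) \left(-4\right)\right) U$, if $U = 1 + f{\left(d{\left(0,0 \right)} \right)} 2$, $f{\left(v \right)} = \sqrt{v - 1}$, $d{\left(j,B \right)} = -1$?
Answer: $99 + 198 i \sqrt{2} \approx 99.0 + 280.01 i$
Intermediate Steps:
$f{\left(v \right)} = \sqrt{-1 + v}$ ($f{\left(v \right)} = \sqrt{v - 1} = \sqrt{-1 + v}$)
$U = 1 + 2 i \sqrt{2}$ ($U = 1 + \sqrt{-1 - 1} \cdot 2 = 1 + \sqrt{-2} \cdot 2 = 1 + i \sqrt{2} \cdot 2 = 1 + 2 i \sqrt{2} \approx 1.0 + 2.8284 i$)
$\left(83 + 4 \left(-1\right) \left(-4\right)\right) U = \left(83 + 4 \left(-1\right) \left(-4\right)\right) \left(1 + 2 i \sqrt{2}\right) = \left(83 - -16\right) \left(1 + 2 i \sqrt{2}\right) = \left(83 + 16\right) \left(1 + 2 i \sqrt{2}\right) = 99 \left(1 + 2 i \sqrt{2}\right) = 99 + 198 i \sqrt{2}$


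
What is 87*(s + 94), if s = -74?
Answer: 1740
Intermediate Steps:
87*(s + 94) = 87*(-74 + 94) = 87*20 = 1740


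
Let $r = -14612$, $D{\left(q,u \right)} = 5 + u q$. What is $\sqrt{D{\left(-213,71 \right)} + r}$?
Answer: $i \sqrt{29730} \approx 172.42 i$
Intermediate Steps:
$D{\left(q,u \right)} = 5 + q u$
$\sqrt{D{\left(-213,71 \right)} + r} = \sqrt{\left(5 - 15123\right) - 14612} = \sqrt{-15118 - 14612} = \sqrt{-29730} = i \sqrt{29730}$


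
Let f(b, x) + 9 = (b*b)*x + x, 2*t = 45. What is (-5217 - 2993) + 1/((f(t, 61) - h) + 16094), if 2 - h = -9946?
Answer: -1217682566/148317 ≈ -8210.0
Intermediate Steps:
t = 45/2 (t = (½)*45 = 45/2 ≈ 22.500)
f(b, x) = -9 + x + x*b² (f(b, x) = -9 + ((b*b)*x + x) = -9 + (b²*x + x) = -9 + (x*b² + x) = -9 + (x + x*b²) = -9 + x + x*b²)
h = 9948 (h = 2 - 1*(-9946) = 2 + 9946 = 9948)
(-5217 - 2993) + 1/((f(t, 61) - h) + 16094) = (-5217 - 2993) + 1/(((-9 + 61 + 61*(45/2)²) - 1*9948) + 16094) = -8210 + 1/(((-9 + 61 + 61*(2025/4)) - 9948) + 16094) = -8210 + 1/(((-9 + 61 + 123525/4) - 9948) + 16094) = -8210 + 1/((123733/4 - 9948) + 16094) = -8210 + 1/(83941/4 + 16094) = -8210 + 1/(148317/4) = -8210 + 4/148317 = -1217682566/148317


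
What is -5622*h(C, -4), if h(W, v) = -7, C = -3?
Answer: 39354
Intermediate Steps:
-5622*h(C, -4) = -5622*(-7) = 39354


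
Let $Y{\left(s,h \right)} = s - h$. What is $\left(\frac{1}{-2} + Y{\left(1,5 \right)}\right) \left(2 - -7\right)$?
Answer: $- \frac{81}{2} \approx -40.5$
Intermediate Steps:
$\left(\frac{1}{-2} + Y{\left(1,5 \right)}\right) \left(2 - -7\right) = \left(\frac{1}{-2} + \left(1 - 5\right)\right) \left(2 - -7\right) = \left(- \frac{1}{2} + \left(1 - 5\right)\right) \left(2 + 7\right) = \left(- \frac{1}{2} - 4\right) 9 = \left(- \frac{9}{2}\right) 9 = - \frac{81}{2}$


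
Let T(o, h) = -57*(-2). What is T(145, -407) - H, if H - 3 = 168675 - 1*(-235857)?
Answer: -404421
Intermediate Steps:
T(o, h) = 114
H = 404535 (H = 3 + (168675 - 1*(-235857)) = 3 + (168675 + 235857) = 3 + 404532 = 404535)
T(145, -407) - H = 114 - 1*404535 = 114 - 404535 = -404421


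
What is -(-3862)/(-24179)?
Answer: -3862/24179 ≈ -0.15973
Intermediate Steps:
-(-3862)/(-24179) = -(-3862)*(-1)/24179 = -1*3862/24179 = -3862/24179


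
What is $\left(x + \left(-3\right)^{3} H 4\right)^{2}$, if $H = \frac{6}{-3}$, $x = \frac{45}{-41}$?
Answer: $\frac{77633721}{1681} \approx 46183.0$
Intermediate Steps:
$x = - \frac{45}{41}$ ($x = 45 \left(- \frac{1}{41}\right) = - \frac{45}{41} \approx -1.0976$)
$H = -2$ ($H = 6 \left(- \frac{1}{3}\right) = -2$)
$\left(x + \left(-3\right)^{3} H 4\right)^{2} = \left(- \frac{45}{41} + \left(-3\right)^{3} \left(-2\right) 4\right)^{2} = \left(- \frac{45}{41} + \left(-27\right) \left(-2\right) 4\right)^{2} = \left(- \frac{45}{41} + 54 \cdot 4\right)^{2} = \left(- \frac{45}{41} + 216\right)^{2} = \left(\frac{8811}{41}\right)^{2} = \frac{77633721}{1681}$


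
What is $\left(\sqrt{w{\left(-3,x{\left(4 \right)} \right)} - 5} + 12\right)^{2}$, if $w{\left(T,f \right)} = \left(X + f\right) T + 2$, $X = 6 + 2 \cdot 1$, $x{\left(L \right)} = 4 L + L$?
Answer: $\left(12 + i \sqrt{87}\right)^{2} \approx 57.0 + 223.86 i$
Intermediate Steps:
$x{\left(L \right)} = 5 L$
$X = 8$ ($X = 6 + 2 = 8$)
$w{\left(T,f \right)} = 2 + T \left(8 + f\right)$ ($w{\left(T,f \right)} = \left(8 + f\right) T + 2 = T \left(8 + f\right) + 2 = 2 + T \left(8 + f\right)$)
$\left(\sqrt{w{\left(-3,x{\left(4 \right)} \right)} - 5} + 12\right)^{2} = \left(\sqrt{\left(2 + 8 \left(-3\right) - 3 \cdot 5 \cdot 4\right) - 5} + 12\right)^{2} = \left(\sqrt{\left(2 - 24 - 60\right) - 5} + 12\right)^{2} = \left(\sqrt{-82 - 5} + 12\right)^{2} = \left(\sqrt{-87} + 12\right)^{2} = \left(i \sqrt{87} + 12\right)^{2} = \left(12 + i \sqrt{87}\right)^{2}$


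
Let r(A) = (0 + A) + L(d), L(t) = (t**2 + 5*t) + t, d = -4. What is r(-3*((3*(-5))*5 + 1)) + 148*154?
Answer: 23006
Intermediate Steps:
L(t) = t**2 + 6*t
r(A) = -8 + A (r(A) = (0 + A) - 4*(6 - 4) = A - 4*2 = A - 8 = -8 + A)
r(-3*((3*(-5))*5 + 1)) + 148*154 = (-8 - 3*((3*(-5))*5 + 1)) + 148*154 = (-8 - 3*(-15*5 + 1)) + 22792 = (-8 - 3*(-75 + 1)) + 22792 = (-8 - 3*(-74)) + 22792 = (-8 + 222) + 22792 = 214 + 22792 = 23006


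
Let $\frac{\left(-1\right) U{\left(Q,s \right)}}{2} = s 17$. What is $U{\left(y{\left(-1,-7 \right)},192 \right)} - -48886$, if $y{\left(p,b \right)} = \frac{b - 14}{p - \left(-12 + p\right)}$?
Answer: $42358$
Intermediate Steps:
$y{\left(p,b \right)} = - \frac{7}{6} + \frac{b}{12}$ ($y{\left(p,b \right)} = \frac{-14 + b}{12} = \left(-14 + b\right) \frac{1}{12} = - \frac{7}{6} + \frac{b}{12}$)
$U{\left(Q,s \right)} = - 34 s$ ($U{\left(Q,s \right)} = - 2 s 17 = - 2 \cdot 17 s = - 34 s$)
$U{\left(y{\left(-1,-7 \right)},192 \right)} - -48886 = \left(-34\right) 192 - -48886 = -6528 + 48886 = 42358$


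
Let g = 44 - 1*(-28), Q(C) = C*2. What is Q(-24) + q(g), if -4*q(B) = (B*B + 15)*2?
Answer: -5295/2 ≈ -2647.5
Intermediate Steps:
Q(C) = 2*C
g = 72 (g = 44 + 28 = 72)
q(B) = -15/2 - B²/2 (q(B) = -(B*B + 15)*2/4 = -(B² + 15)*2/4 = -(15 + B²)*2/4 = -(30 + 2*B²)/4 = -15/2 - B²/2)
Q(-24) + q(g) = 2*(-24) + (-15/2 - ½*72²) = -48 + (-15/2 - ½*5184) = -48 + (-15/2 - 2592) = -48 - 5199/2 = -5295/2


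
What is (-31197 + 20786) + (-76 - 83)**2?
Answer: 14870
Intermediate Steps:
(-31197 + 20786) + (-76 - 83)**2 = -10411 + (-159)**2 = -10411 + 25281 = 14870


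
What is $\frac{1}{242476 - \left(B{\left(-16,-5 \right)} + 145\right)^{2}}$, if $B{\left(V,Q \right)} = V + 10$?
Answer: $\frac{1}{223155} \approx 4.4812 \cdot 10^{-6}$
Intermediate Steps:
$B{\left(V,Q \right)} = 10 + V$
$\frac{1}{242476 - \left(B{\left(-16,-5 \right)} + 145\right)^{2}} = \frac{1}{242476 - \left(\left(10 - 16\right) + 145\right)^{2}} = \frac{1}{242476 - \left(-6 + 145\right)^{2}} = \frac{1}{242476 - 139^{2}} = \frac{1}{242476 - 19321} = \frac{1}{223155}$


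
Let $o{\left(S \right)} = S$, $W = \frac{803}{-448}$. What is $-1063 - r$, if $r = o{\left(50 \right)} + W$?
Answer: $- \frac{497821}{448} \approx -1111.2$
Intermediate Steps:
$W = - \frac{803}{448}$ ($W = 803 \left(- \frac{1}{448}\right) = - \frac{803}{448} \approx -1.7924$)
$r = \frac{21597}{448}$ ($r = 50 - \frac{803}{448} = \frac{21597}{448} \approx 48.208$)
$-1063 - r = -1063 - \frac{21597}{448} = - \frac{497821}{448}$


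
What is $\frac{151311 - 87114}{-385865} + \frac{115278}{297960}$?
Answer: $\frac{169024049}{766482236} \approx 0.22052$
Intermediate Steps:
$\frac{151311 - 87114}{-385865} + \frac{115278}{297960} = 64197 \left(- \frac{1}{385865}\right) + 115278 \cdot \frac{1}{297960} = - \frac{64197}{385865} + \frac{19213}{49660} = \frac{169024049}{766482236}$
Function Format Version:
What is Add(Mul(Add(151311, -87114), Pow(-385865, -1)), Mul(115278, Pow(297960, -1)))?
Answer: Rational(169024049, 766482236) ≈ 0.22052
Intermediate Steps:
Add(Mul(Add(151311, -87114), Pow(-385865, -1)), Mul(115278, Pow(297960, -1))) = Add(Mul(64197, Rational(-1, 385865)), Mul(115278, Rational(1, 297960))) = Add(Rational(-64197, 385865), Rational(19213, 49660)) = Rational(169024049, 766482236)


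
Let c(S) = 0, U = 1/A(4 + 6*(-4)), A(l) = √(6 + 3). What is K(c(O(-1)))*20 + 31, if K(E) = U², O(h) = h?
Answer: 299/9 ≈ 33.222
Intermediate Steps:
A(l) = 3 (A(l) = √9 = 3)
U = ⅓ (U = 1/3 = ⅓ ≈ 0.33333)
K(E) = ⅑ (K(E) = (⅓)² = ⅑)
K(c(O(-1)))*20 + 31 = (⅑)*20 + 31 = 20/9 + 31 = 299/9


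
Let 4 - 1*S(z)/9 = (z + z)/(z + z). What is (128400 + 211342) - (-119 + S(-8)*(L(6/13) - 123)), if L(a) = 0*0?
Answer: 343182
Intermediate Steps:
L(a) = 0
S(z) = 27 (S(z) = 36 - 9*(z + z)/(z + z) = 36 - 9*2*z/(2*z) = 36 - 9*2*z*1/(2*z) = 36 - 9*1 = 36 - 9 = 27)
(128400 + 211342) - (-119 + S(-8)*(L(6/13) - 123)) = (128400 + 211342) - (-119 + 27*(0 - 123)) = 339742 - (-119 + 27*(-123)) = 339742 - (-119 - 3321) = 339742 - 1*(-3440) = 339742 + 3440 = 343182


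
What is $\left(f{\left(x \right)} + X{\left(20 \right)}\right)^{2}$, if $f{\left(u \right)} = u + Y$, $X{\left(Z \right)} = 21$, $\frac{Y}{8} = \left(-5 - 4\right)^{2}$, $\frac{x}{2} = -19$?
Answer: $398161$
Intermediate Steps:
$x = -38$ ($x = 2 \left(-19\right) = -38$)
$Y = 648$ ($Y = 8 \left(-5 - 4\right)^{2} = 8 \left(-9\right)^{2} = 8 \cdot 81 = 648$)
$f{\left(u \right)} = 648 + u$ ($f{\left(u \right)} = u + 648 = 648 + u$)
$\left(f{\left(x \right)} + X{\left(20 \right)}\right)^{2} = \left(\left(648 - 38\right) + 21\right)^{2} = \left(610 + 21\right)^{2} = 631^{2} = 398161$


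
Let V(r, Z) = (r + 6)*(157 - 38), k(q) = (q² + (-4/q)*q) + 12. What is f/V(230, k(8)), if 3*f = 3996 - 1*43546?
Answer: -2825/6018 ≈ -0.46943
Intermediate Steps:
k(q) = 8 + q² (k(q) = (q² - 4) + 12 = (-4 + q²) + 12 = 8 + q²)
V(r, Z) = 714 + 119*r (V(r, Z) = (6 + r)*119 = 714 + 119*r)
f = -39550/3 (f = (3996 - 1*43546)/3 = (3996 - 43546)/3 = (⅓)*(-39550) = -39550/3 ≈ -13183.)
f/V(230, k(8)) = -39550/(3*(714 + 119*230)) = -39550/(3*(714 + 27370)) = -39550/3/28084 = -39550/3*1/28084 = -2825/6018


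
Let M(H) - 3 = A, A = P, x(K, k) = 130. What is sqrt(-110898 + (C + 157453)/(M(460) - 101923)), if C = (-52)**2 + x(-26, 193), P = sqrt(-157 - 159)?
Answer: sqrt(606)*sqrt((37303249 - 732*I*sqrt(79))/(-50960 + I*sqrt(79)))/2 ≈ 4.1184e-7 - 333.02*I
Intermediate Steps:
P = 2*I*sqrt(79) (P = sqrt(-316) = 2*I*sqrt(79) ≈ 17.776*I)
A = 2*I*sqrt(79) ≈ 17.776*I
C = 2834 (C = (-52)**2 + 130 = 2704 + 130 = 2834)
M(H) = 3 + 2*I*sqrt(79)
sqrt(-110898 + (C + 157453)/(M(460) - 101923)) = sqrt(-110898 + (2834 + 157453)/((3 + 2*I*sqrt(79)) - 101923)) = sqrt(-110898 + 160287/(-101920 + 2*I*sqrt(79)))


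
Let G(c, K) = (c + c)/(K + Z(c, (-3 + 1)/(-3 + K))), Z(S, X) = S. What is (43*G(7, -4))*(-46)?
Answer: -27692/3 ≈ -9230.7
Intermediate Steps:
G(c, K) = 2*c/(K + c) (G(c, K) = (c + c)/(K + c) = (2*c)/(K + c) = 2*c/(K + c))
(43*G(7, -4))*(-46) = (43*(2*7/(-4 + 7)))*(-46) = (43*(2*7/3))*(-46) = (43*(2*7*(1/3)))*(-46) = (43*(14/3))*(-46) = (602/3)*(-46) = -27692/3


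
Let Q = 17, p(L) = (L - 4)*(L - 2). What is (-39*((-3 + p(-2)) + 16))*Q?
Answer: -24531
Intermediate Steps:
p(L) = (-4 + L)*(-2 + L)
(-39*((-3 + p(-2)) + 16))*Q = -39*((-3 + (8 + (-2)² - 6*(-2))) + 16)*17 = -39*((-3 + (8 + 4 + 12)) + 16)*17 = -39*((-3 + 24) + 16)*17 = -39*(21 + 16)*17 = -39*37*17 = -1443*17 = -24531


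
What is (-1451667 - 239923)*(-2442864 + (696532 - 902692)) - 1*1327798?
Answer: 4481061180362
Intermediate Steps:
(-1451667 - 239923)*(-2442864 + (696532 - 902692)) - 1*1327798 = -1691590*(-2442864 - 206160) - 1327798 = -1691590*(-2649024) - 1327798 = 4481062508160 - 1327798 = 4481061180362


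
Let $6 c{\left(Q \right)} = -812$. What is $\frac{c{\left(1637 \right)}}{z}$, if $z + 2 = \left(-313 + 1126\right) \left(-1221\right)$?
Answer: $\frac{406}{2978025} \approx 0.00013633$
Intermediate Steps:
$c{\left(Q \right)} = - \frac{406}{3}$ ($c{\left(Q \right)} = \frac{1}{6} \left(-812\right) = - \frac{406}{3}$)
$z = -992675$ ($z = -2 + \left(-313 + 1126\right) \left(-1221\right) = -2 + 813 \left(-1221\right) = -2 - 992673 = -992675$)
$\frac{c{\left(1637 \right)}}{z} = - \frac{406}{3 \left(-992675\right)} = \left(- \frac{406}{3}\right) \left(- \frac{1}{992675}\right) = \frac{406}{2978025}$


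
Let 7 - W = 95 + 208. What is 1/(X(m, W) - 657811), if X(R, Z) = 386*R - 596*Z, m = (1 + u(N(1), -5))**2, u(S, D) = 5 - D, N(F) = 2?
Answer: -1/434689 ≈ -2.3005e-6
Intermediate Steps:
m = 121 (m = (1 + (5 - 1*(-5)))**2 = (1 + (5 + 5))**2 = (1 + 10)**2 = 11**2 = 121)
W = -296 (W = 7 - (95 + 208) = 7 - 1*303 = 7 - 303 = -296)
X(R, Z) = -596*Z + 386*R
1/(X(m, W) - 657811) = 1/((-596*(-296) + 386*121) - 657811) = 1/((176416 + 46706) - 657811) = 1/(223122 - 657811) = 1/(-434689) = -1/434689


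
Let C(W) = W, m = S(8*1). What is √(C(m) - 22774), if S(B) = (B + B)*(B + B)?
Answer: 9*I*√278 ≈ 150.06*I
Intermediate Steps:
S(B) = 4*B² (S(B) = (2*B)*(2*B) = 4*B²)
m = 256 (m = 4*(8*1)² = 4*8² = 4*64 = 256)
√(C(m) - 22774) = √(256 - 22774) = √(-22518) = 9*I*√278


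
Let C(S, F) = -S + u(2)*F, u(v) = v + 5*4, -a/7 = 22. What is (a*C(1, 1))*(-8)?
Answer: 25872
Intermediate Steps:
a = -154 (a = -7*22 = -154)
u(v) = 20 + v (u(v) = v + 20 = 20 + v)
C(S, F) = -S + 22*F (C(S, F) = -S + (20 + 2)*F = -S + 22*F)
(a*C(1, 1))*(-8) = -154*(-1*1 + 22*1)*(-8) = -154*(-1 + 22)*(-8) = -154*21*(-8) = -3234*(-8) = 25872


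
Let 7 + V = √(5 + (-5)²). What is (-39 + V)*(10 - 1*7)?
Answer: -138 + 3*√30 ≈ -121.57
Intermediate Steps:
V = -7 + √30 (V = -7 + √(5 + (-5)²) = -7 + √(5 + 25) = -7 + √30 ≈ -1.5228)
(-39 + V)*(10 - 1*7) = (-39 + (-7 + √30))*(10 - 1*7) = (-46 + √30)*(10 - 7) = (-46 + √30)*3 = -138 + 3*√30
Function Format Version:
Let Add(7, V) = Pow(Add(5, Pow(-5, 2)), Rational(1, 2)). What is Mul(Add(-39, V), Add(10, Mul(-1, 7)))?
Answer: Add(-138, Mul(3, Pow(30, Rational(1, 2)))) ≈ -121.57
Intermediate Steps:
V = Add(-7, Pow(30, Rational(1, 2))) (V = Add(-7, Pow(Add(5, Pow(-5, 2)), Rational(1, 2))) = Add(-7, Pow(Add(5, 25), Rational(1, 2))) = Add(-7, Pow(30, Rational(1, 2))) ≈ -1.5228)
Mul(Add(-39, V), Add(10, Mul(-1, 7))) = Mul(Add(-39, Add(-7, Pow(30, Rational(1, 2)))), Add(10, Mul(-1, 7))) = Mul(Add(-46, Pow(30, Rational(1, 2))), Add(10, -7)) = Mul(Add(-46, Pow(30, Rational(1, 2))), 3) = Add(-138, Mul(3, Pow(30, Rational(1, 2))))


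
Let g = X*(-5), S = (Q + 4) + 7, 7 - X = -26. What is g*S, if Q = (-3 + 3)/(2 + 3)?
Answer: -1815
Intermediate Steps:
X = 33 (X = 7 - 1*(-26) = 7 + 26 = 33)
Q = 0 (Q = 0/5 = 0*(1/5) = 0)
S = 11 (S = (0 + 4) + 7 = 4 + 7 = 11)
g = -165 (g = 33*(-5) = -165)
g*S = -165*11 = -1815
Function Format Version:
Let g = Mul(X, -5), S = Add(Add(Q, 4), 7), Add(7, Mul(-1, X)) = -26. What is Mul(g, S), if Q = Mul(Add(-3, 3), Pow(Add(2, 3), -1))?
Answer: -1815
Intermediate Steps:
X = 33 (X = Add(7, Mul(-1, -26)) = Add(7, 26) = 33)
Q = 0 (Q = Mul(0, Pow(5, -1)) = Mul(0, Rational(1, 5)) = 0)
S = 11 (S = Add(Add(0, 4), 7) = Add(4, 7) = 11)
g = -165 (g = Mul(33, -5) = -165)
Mul(g, S) = Mul(-165, 11) = -1815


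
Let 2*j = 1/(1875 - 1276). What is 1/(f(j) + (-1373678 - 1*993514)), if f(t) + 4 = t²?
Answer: -1435204/3397409167983 ≈ -4.2244e-7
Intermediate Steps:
j = 1/1198 (j = 1/(2*(1875 - 1276)) = (½)/599 = (½)*(1/599) = 1/1198 ≈ 0.00083472)
f(t) = -4 + t²
1/(f(j) + (-1373678 - 1*993514)) = 1/((-4 + (1/1198)²) + (-1373678 - 1*993514)) = 1/((-4 + 1/1435204) + (-1373678 - 993514)) = 1/(-5740815/1435204 - 2367192) = 1/(-3397409167983/1435204) = -1435204/3397409167983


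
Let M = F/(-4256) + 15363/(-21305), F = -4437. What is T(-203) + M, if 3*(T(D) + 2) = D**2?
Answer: 3736131554311/272022240 ≈ 13735.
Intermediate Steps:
T(D) = -2 + D**2/3
M = 29145357/90674080 (M = -4437/(-4256) + 15363/(-21305) = -4437*(-1/4256) + 15363*(-1/21305) = 4437/4256 - 15363/21305 = 29145357/90674080 ≈ 0.32143)
T(-203) + M = (-2 + (1/3)*(-203)**2) + 29145357/90674080 = (-2 + (1/3)*41209) + 29145357/90674080 = (-2 + 41209/3) + 29145357/90674080 = 41203/3 + 29145357/90674080 = 3736131554311/272022240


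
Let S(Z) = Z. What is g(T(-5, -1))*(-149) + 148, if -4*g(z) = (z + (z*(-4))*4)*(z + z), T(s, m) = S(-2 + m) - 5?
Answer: -71372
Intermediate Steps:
T(s, m) = -7 + m (T(s, m) = (-2 + m) - 5 = -7 + m)
g(z) = 15*z**2/2 (g(z) = -(z + (z*(-4))*4)*(z + z)/4 = -(z - 4*z*4)*2*z/4 = -(z - 16*z)*2*z/4 = -(-15*z)*2*z/4 = -(-15)*z**2/2 = 15*z**2/2)
g(T(-5, -1))*(-149) + 148 = (15*(-7 - 1)**2/2)*(-149) + 148 = ((15/2)*(-8)**2)*(-149) + 148 = ((15/2)*64)*(-149) + 148 = 480*(-149) + 148 = -71520 + 148 = -71372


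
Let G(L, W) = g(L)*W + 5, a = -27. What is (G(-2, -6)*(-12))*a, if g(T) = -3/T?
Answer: -1296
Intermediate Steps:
G(L, W) = 5 - 3*W/L (G(L, W) = (-3/L)*W + 5 = -3*W/L + 5 = 5 - 3*W/L)
(G(-2, -6)*(-12))*a = ((5 - 3*(-6)/(-2))*(-12))*(-27) = ((5 - 3*(-6)*(-½))*(-12))*(-27) = ((5 - 9)*(-12))*(-27) = -4*(-12)*(-27) = 48*(-27) = -1296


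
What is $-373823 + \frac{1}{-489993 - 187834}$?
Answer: $- \frac{253387322622}{677827} \approx -3.7382 \cdot 10^{5}$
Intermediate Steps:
$-373823 + \frac{1}{-489993 - 187834} = -373823 + \frac{1}{-677827} = -373823 - \frac{1}{677827} = - \frac{253387322622}{677827}$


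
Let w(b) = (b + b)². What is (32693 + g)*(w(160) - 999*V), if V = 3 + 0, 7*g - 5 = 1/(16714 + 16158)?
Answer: 747804239503499/230104 ≈ 3.2499e+9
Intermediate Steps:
w(b) = 4*b² (w(b) = (2*b)² = 4*b²)
g = 164361/230104 (g = 5/7 + 1/(7*(16714 + 16158)) = 5/7 + (⅐)/32872 = 5/7 + (⅐)*(1/32872) = 5/7 + 1/230104 = 164361/230104 ≈ 0.71429)
V = 3
(32693 + g)*(w(160) - 999*V) = (32693 + 164361/230104)*(4*160² - 999*3) = 7522954433*(4*25600 - 2997)/230104 = 7522954433*(102400 - 2997)/230104 = (7522954433/230104)*99403 = 747804239503499/230104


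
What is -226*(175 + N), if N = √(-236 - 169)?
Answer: -39550 - 2034*I*√5 ≈ -39550.0 - 4548.2*I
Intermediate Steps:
N = 9*I*√5 (N = √(-405) = 9*I*√5 ≈ 20.125*I)
-226*(175 + N) = -226*(175 + 9*I*√5) = -39550 - 2034*I*√5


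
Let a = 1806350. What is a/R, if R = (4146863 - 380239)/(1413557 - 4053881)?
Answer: -596168657175/470828 ≈ -1.2662e+6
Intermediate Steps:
R = -941656/660081 (R = 3766624/(-2640324) = 3766624*(-1/2640324) = -941656/660081 ≈ -1.4266)
a/R = 1806350/(-941656/660081) = 1806350*(-660081/941656) = -596168657175/470828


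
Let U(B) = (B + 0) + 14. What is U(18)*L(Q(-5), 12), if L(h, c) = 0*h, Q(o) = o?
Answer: 0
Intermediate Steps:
U(B) = 14 + B (U(B) = B + 14 = 14 + B)
L(h, c) = 0
U(18)*L(Q(-5), 12) = (14 + 18)*0 = 32*0 = 0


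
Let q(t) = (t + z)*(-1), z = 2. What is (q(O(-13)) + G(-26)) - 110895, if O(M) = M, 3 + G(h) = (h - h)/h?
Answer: -110887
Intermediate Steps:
G(h) = -3 (G(h) = -3 + (h - h)/h = -3 + 0/h = -3 + 0 = -3)
q(t) = -2 - t (q(t) = (t + 2)*(-1) = (2 + t)*(-1) = -2 - t)
(q(O(-13)) + G(-26)) - 110895 = ((-2 - 1*(-13)) - 3) - 110895 = ((-2 + 13) - 3) - 110895 = (11 - 3) - 110895 = 8 - 110895 = -110887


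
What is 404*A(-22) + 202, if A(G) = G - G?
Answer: 202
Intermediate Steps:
A(G) = 0
404*A(-22) + 202 = 404*0 + 202 = 0 + 202 = 202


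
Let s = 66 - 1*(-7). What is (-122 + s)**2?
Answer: 2401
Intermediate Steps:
s = 73 (s = 66 + 7 = 73)
(-122 + s)**2 = (-122 + 73)**2 = (-49)**2 = 2401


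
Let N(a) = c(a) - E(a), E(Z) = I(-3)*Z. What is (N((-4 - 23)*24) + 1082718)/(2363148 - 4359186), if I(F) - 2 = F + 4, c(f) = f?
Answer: -60223/110891 ≈ -0.54308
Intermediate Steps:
I(F) = 6 + F (I(F) = 2 + (F + 4) = 2 + (4 + F) = 6 + F)
E(Z) = 3*Z (E(Z) = (6 - 3)*Z = 3*Z)
N(a) = -2*a (N(a) = a - 3*a = -2*a)
(N((-4 - 23)*24) + 1082718)/(2363148 - 4359186) = (-2*(-4 - 23)*24 + 1082718)/(2363148 - 4359186) = (-(-54)*24 + 1082718)/(-1996038) = (-2*(-648) + 1082718)*(-1/1996038) = (1296 + 1082718)*(-1/1996038) = 1084014*(-1/1996038) = -60223/110891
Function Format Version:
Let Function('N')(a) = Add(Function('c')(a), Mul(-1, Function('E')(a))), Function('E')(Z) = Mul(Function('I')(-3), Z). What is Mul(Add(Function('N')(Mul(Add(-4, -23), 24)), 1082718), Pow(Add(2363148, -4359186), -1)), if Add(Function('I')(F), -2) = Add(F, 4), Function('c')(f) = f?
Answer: Rational(-60223, 110891) ≈ -0.54308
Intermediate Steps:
Function('I')(F) = Add(6, F) (Function('I')(F) = Add(2, Add(F, 4)) = Add(2, Add(4, F)) = Add(6, F))
Function('E')(Z) = Mul(3, Z) (Function('E')(Z) = Mul(Add(6, -3), Z) = Mul(3, Z))
Function('N')(a) = Mul(-2, a) (Function('N')(a) = Add(a, Mul(-1, Mul(3, a))) = Add(a, Mul(-3, a)) = Mul(-2, a))
Mul(Add(Function('N')(Mul(Add(-4, -23), 24)), 1082718), Pow(Add(2363148, -4359186), -1)) = Mul(Add(Mul(-2, Mul(Add(-4, -23), 24)), 1082718), Pow(Add(2363148, -4359186), -1)) = Mul(Add(Mul(-2, Mul(-27, 24)), 1082718), Pow(-1996038, -1)) = Mul(Add(Mul(-2, -648), 1082718), Rational(-1, 1996038)) = Mul(Add(1296, 1082718), Rational(-1, 1996038)) = Mul(1084014, Rational(-1, 1996038)) = Rational(-60223, 110891)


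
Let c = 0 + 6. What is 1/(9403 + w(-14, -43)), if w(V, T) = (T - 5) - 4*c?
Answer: 1/9331 ≈ 0.00010717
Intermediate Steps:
c = 6
w(V, T) = -29 + T (w(V, T) = (T - 5) - 4*6 = (-5 + T) - 24 = -29 + T)
1/(9403 + w(-14, -43)) = 1/(9403 + (-29 - 43)) = 1/(9403 - 72) = 1/9331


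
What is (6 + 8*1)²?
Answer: 196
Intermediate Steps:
(6 + 8*1)² = (6 + 8)² = 14² = 196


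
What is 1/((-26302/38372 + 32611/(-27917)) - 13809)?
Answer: -535615562/7397308106771 ≈ -7.2407e-5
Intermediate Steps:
1/((-26302/38372 + 32611/(-27917)) - 13809) = 1/((-26302*1/38372 + 32611*(-1/27917)) - 13809) = 1/((-13151/19186 - 32611/27917) - 13809) = 1/(-992811113/535615562 - 13809) = 1/(-7397308106771/535615562) = -535615562/7397308106771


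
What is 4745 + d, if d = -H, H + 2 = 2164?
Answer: 2583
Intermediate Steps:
H = 2162 (H = -2 + 2164 = 2162)
d = -2162 (d = -1*2162 = -2162)
4745 + d = 4745 - 2162 = 2583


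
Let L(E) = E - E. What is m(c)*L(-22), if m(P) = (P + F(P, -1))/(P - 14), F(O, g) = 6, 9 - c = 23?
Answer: 0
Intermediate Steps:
L(E) = 0
c = -14 (c = 9 - 1*23 = 9 - 23 = -14)
m(P) = (6 + P)/(-14 + P) (m(P) = (P + 6)/(P - 14) = (6 + P)/(-14 + P))
m(c)*L(-22) = ((6 - 14)/(-14 - 14))*0 = (-8/(-28))*0 = -1/28*(-8)*0 = (2/7)*0 = 0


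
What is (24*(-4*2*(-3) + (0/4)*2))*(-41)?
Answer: -23616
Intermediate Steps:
(24*(-4*2*(-3) + (0/4)*2))*(-41) = (24*(-8*(-3) + (0*(¼))*2))*(-41) = (24*(24 + 0*2))*(-41) = (24*(24 + 0))*(-41) = (24*24)*(-41) = 576*(-41) = -23616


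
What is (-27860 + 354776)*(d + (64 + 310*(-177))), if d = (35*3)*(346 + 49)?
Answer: -4358117196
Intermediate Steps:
d = 41475 (d = 105*395 = 41475)
(-27860 + 354776)*(d + (64 + 310*(-177))) = (-27860 + 354776)*(41475 + (64 + 310*(-177))) = 326916*(41475 + (64 - 54870)) = 326916*(41475 - 54806) = 326916*(-13331) = -4358117196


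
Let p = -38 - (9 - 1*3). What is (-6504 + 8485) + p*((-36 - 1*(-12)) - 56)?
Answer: 5501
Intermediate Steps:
p = -44 (p = -38 - (9 - 3) = -38 - 1*6 = -38 - 6 = -44)
(-6504 + 8485) + p*((-36 - 1*(-12)) - 56) = (-6504 + 8485) - 44*((-36 - 1*(-12)) - 56) = 1981 - 44*((-36 + 12) - 56) = 1981 - 44*(-24 - 56) = 1981 - 44*(-80) = 1981 + 3520 = 5501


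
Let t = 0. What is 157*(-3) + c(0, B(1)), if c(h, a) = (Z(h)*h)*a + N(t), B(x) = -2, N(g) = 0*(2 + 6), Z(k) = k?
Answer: -471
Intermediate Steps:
N(g) = 0 (N(g) = 0*8 = 0)
c(h, a) = a*h² (c(h, a) = (h*h)*a + 0 = h²*a + 0 = a*h² + 0 = a*h²)
157*(-3) + c(0, B(1)) = 157*(-3) - 2*0² = -471 - 2*0 = -471 + 0 = -471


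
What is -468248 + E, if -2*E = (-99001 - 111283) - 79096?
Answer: -323558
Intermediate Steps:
E = 144690 (E = -((-99001 - 111283) - 79096)/2 = -(-210284 - 79096)/2 = -1/2*(-289380) = 144690)
-468248 + E = -468248 + 144690 = -323558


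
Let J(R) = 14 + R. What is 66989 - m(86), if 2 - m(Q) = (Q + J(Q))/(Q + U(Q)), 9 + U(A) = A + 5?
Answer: 1875667/28 ≈ 66988.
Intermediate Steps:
U(A) = -4 + A (U(A) = -9 + (A + 5) = -9 + (5 + A) = -4 + A)
m(Q) = 2 - (14 + 2*Q)/(-4 + 2*Q) (m(Q) = 2 - (Q + (14 + Q))/(Q + (-4 + Q)) = 2 - (14 + 2*Q)/(-4 + 2*Q))
66989 - m(86) = 66989 - (-11 + 86)/(-2 + 86) = 66989 - 75/84 = 66989 - 1*25/28 = 66989 - 25/28 = 1875667/28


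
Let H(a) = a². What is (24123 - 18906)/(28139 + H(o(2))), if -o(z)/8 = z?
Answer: 1739/9465 ≈ 0.18373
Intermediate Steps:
o(z) = -8*z
(24123 - 18906)/(28139 + H(o(2))) = (24123 - 18906)/(28139 + (-8*2)²) = 5217/(28139 + (-16)²) = 5217/(28139 + 256) = 5217/28395 = 5217*(1/28395) = 1739/9465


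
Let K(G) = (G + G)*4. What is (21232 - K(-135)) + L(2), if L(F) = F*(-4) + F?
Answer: 22306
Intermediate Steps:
L(F) = -3*F (L(F) = -4*F + F = -3*F)
K(G) = 8*G (K(G) = (2*G)*4 = 8*G)
(21232 - K(-135)) + L(2) = (21232 - 8*(-135)) - 3*2 = (21232 - 1*(-1080)) - 6 = (21232 + 1080) - 6 = 22312 - 6 = 22306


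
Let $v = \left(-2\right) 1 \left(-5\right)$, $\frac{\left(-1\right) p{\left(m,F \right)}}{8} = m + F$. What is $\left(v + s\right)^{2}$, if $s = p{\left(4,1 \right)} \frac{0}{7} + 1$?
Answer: $121$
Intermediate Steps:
$p{\left(m,F \right)} = - 8 F - 8 m$ ($p{\left(m,F \right)} = - 8 \left(m + F\right) = - 8 \left(F + m\right) = - 8 F - 8 m$)
$v = 10$ ($v = \left(-2\right) \left(-5\right) = 10$)
$s = 1$ ($s = \left(\left(-8\right) 1 - 32\right) \frac{0}{7} + 1 = \left(-8 - 32\right) 0 \cdot \frac{1}{7} + 1 = \left(-40\right) 0 + 1 = 0 + 1 = 1$)
$\left(v + s\right)^{2} = \left(10 + 1\right)^{2} = 11^{2} = 121$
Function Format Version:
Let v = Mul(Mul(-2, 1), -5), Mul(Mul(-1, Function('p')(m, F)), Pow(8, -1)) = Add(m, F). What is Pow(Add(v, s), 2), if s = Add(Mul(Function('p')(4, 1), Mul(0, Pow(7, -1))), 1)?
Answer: 121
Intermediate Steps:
Function('p')(m, F) = Add(Mul(-8, F), Mul(-8, m)) (Function('p')(m, F) = Mul(-8, Add(m, F)) = Mul(-8, Add(F, m)) = Add(Mul(-8, F), Mul(-8, m)))
v = 10 (v = Mul(-2, -5) = 10)
s = 1 (s = Add(Mul(Add(Mul(-8, 1), Mul(-8, 4)), Mul(0, Pow(7, -1))), 1) = Add(Mul(Add(-8, -32), Mul(0, Rational(1, 7))), 1) = Add(Mul(-40, 0), 1) = Add(0, 1) = 1)
Pow(Add(v, s), 2) = Pow(Add(10, 1), 2) = Pow(11, 2) = 121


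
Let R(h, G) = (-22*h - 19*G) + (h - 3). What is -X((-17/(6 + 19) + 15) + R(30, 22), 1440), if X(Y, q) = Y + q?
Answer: -10083/25 ≈ -403.32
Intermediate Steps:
R(h, G) = -3 - 21*h - 19*G (R(h, G) = (-22*h - 19*G) + (-3 + h) = -3 - 21*h - 19*G)
-X((-17/(6 + 19) + 15) + R(30, 22), 1440) = -(((-17/(6 + 19) + 15) + (-3 - 21*30 - 19*22)) + 1440) = -(((-17/25 + 15) + (-3 - 630 - 418)) + 1440) = -((((1/25)*(-17) + 15) - 1051) + 1440) = -(((-17/25 + 15) - 1051) + 1440) = -((358/25 - 1051) + 1440) = -(-25917/25 + 1440) = -1*10083/25 = -10083/25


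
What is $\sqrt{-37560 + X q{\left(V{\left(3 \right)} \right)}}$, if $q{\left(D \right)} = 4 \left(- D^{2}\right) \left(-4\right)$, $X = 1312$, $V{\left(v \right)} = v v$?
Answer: $2 \sqrt{415698} \approx 1289.5$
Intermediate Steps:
$V{\left(v \right)} = v^{2}$
$q{\left(D \right)} = 16 D^{2}$ ($q{\left(D \right)} = - 4 D^{2} \left(-4\right) = 16 D^{2}$)
$\sqrt{-37560 + X q{\left(V{\left(3 \right)} \right)}} = \sqrt{-37560 + 1312 \cdot 16 \left(3^{2}\right)^{2}} = \sqrt{-37560 + 1312 \cdot 16 \cdot 9^{2}} = \sqrt{-37560 + 1312 \cdot 16 \cdot 81} = \sqrt{-37560 + 1312 \cdot 1296} = \sqrt{-37560 + 1700352} = \sqrt{1662792} = 2 \sqrt{415698}$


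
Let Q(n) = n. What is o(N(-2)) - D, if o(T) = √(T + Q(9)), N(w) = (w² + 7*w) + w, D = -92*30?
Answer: 2760 + I*√3 ≈ 2760.0 + 1.732*I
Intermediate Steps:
D = -2760
N(w) = w² + 8*w
o(T) = √(9 + T) (o(T) = √(T + 9) = √(9 + T))
o(N(-2)) - D = √(9 - 2*(8 - 2)) - 1*(-2760) = √(9 - 2*6) + 2760 = √(9 - 12) + 2760 = √(-3) + 2760 = I*√3 + 2760 = 2760 + I*√3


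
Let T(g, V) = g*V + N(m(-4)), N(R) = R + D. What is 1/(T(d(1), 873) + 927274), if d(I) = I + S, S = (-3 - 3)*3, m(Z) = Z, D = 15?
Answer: 1/912444 ≈ 1.0960e-6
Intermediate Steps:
S = -18 (S = -6*3 = -18)
N(R) = 15 + R (N(R) = R + 15 = 15 + R)
d(I) = -18 + I (d(I) = I - 18 = -18 + I)
T(g, V) = 11 + V*g (T(g, V) = g*V + (15 - 4) = V*g + 11 = 11 + V*g)
1/(T(d(1), 873) + 927274) = 1/((11 + 873*(-18 + 1)) + 927274) = 1/((11 + 873*(-17)) + 927274) = 1/((11 - 14841) + 927274) = 1/(-14830 + 927274) = 1/912444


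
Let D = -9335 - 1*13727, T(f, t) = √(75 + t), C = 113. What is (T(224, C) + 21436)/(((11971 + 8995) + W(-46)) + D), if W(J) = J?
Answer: -10718/1071 - √47/1071 ≈ -10.014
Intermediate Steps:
D = -23062 (D = -9335 - 13727 = -23062)
(T(224, C) + 21436)/(((11971 + 8995) + W(-46)) + D) = (√(75 + 113) + 21436)/(((11971 + 8995) - 46) - 23062) = (√188 + 21436)/((20966 - 46) - 23062) = (2*√47 + 21436)/(20920 - 23062) = (21436 + 2*√47)/(-2142) = (21436 + 2*√47)*(-1/2142) = -10718/1071 - √47/1071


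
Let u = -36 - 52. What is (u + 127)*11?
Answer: 429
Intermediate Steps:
u = -88
(u + 127)*11 = (-88 + 127)*11 = 39*11 = 429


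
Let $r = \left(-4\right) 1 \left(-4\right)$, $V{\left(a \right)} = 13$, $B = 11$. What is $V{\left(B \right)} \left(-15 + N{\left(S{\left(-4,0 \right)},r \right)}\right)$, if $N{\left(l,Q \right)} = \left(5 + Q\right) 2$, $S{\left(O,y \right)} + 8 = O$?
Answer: $351$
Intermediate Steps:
$S{\left(O,y \right)} = -8 + O$
$r = 16$ ($r = \left(-4\right) \left(-4\right) = 16$)
$N{\left(l,Q \right)} = 10 + 2 Q$
$V{\left(B \right)} \left(-15 + N{\left(S{\left(-4,0 \right)},r \right)}\right) = 13 \left(-15 + \left(10 + 2 \cdot 16\right)\right) = 13 \left(-15 + \left(10 + 32\right)\right) = 13 \left(-15 + 42\right) = 13 \cdot 27 = 351$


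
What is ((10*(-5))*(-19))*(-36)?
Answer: -34200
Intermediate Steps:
((10*(-5))*(-19))*(-36) = -50*(-19)*(-36) = 950*(-36) = -34200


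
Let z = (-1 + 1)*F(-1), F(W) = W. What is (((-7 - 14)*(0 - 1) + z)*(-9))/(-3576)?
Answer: 63/1192 ≈ 0.052852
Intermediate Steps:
z = 0 (z = (-1 + 1)*(-1) = 0*(-1) = 0)
(((-7 - 14)*(0 - 1) + z)*(-9))/(-3576) = (((-7 - 14)*(0 - 1) + 0)*(-9))/(-3576) = ((-21*(-1) + 0)*(-9))*(-1/3576) = ((21 + 0)*(-9))*(-1/3576) = (21*(-9))*(-1/3576) = -189*(-1/3576) = 63/1192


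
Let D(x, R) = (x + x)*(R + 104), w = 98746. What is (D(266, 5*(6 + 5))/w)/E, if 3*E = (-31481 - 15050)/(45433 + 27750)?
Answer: -488716074/120914477 ≈ -4.0418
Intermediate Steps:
D(x, R) = 2*x*(104 + R) (D(x, R) = (2*x)*(104 + R) = 2*x*(104 + R))
E = -46531/219549 (E = ((-31481 - 15050)/(45433 + 27750))/3 = (-46531/73183)/3 = (-46531*1/73183)/3 = (⅓)*(-46531/73183) = -46531/219549 ≈ -0.21194)
(D(266, 5*(6 + 5))/w)/E = ((2*266*(104 + 5*(6 + 5)))/98746)/(-46531/219549) = ((2*266*(104 + 5*11))*(1/98746))*(-219549/46531) = ((2*266*(104 + 55))*(1/98746))*(-219549/46531) = ((2*266*159)*(1/98746))*(-219549/46531) = (84588*(1/98746))*(-219549/46531) = (42294/49373)*(-219549/46531) = -488716074/120914477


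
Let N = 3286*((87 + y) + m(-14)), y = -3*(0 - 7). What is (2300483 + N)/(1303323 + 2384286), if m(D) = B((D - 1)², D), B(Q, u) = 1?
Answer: 886219/1229203 ≈ 0.72097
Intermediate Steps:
y = 21 (y = -3*(-7) = 21)
m(D) = 1
N = 358174 (N = 3286*((87 + 21) + 1) = 3286*(108 + 1) = 3286*109 = 358174)
(2300483 + N)/(1303323 + 2384286) = (2300483 + 358174)/(1303323 + 2384286) = 2658657/3687609 = 2658657*(1/3687609) = 886219/1229203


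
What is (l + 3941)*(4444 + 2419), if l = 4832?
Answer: 60209099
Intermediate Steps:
(l + 3941)*(4444 + 2419) = (4832 + 3941)*(4444 + 2419) = 8773*6863 = 60209099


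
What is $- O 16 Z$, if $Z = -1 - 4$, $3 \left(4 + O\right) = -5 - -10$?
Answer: $- \frac{560}{3} \approx -186.67$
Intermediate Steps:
$O = - \frac{7}{3}$ ($O = -4 + \frac{-5 - -10}{3} = -4 + \frac{-5 + 10}{3} = -4 + \frac{1}{3} \cdot 5 = -4 + \frac{5}{3} = - \frac{7}{3} \approx -2.3333$)
$Z = -5$ ($Z = -1 - 4 = -5$)
$- O 16 Z = - \left(- \frac{7}{3}\right) 16 \left(-5\right) = - \frac{\left(-112\right) \left(-5\right)}{3} = \left(-1\right) \frac{560}{3} = - \frac{560}{3}$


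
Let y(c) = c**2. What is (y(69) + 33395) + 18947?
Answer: 57103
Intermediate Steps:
(y(69) + 33395) + 18947 = (69**2 + 33395) + 18947 = (4761 + 33395) + 18947 = 38156 + 18947 = 57103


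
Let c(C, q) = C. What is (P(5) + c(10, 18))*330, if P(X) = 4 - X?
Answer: 2970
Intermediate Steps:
(P(5) + c(10, 18))*330 = ((4 - 1*5) + 10)*330 = ((4 - 5) + 10)*330 = (-1 + 10)*330 = 9*330 = 2970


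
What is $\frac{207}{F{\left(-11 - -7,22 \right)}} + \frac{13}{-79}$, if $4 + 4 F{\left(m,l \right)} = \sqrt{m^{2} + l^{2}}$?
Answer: $\frac{63839}{9559} + \frac{2070 \sqrt{5}}{121} \approx 44.932$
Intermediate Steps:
$F{\left(m,l \right)} = -1 + \frac{\sqrt{l^{2} + m^{2}}}{4}$ ($F{\left(m,l \right)} = -1 + \frac{\sqrt{m^{2} + l^{2}}}{4} = -1 + \frac{\sqrt{l^{2} + m^{2}}}{4}$)
$\frac{207}{F{\left(-11 - -7,22 \right)}} + \frac{13}{-79} = \frac{207}{-1 + \frac{\sqrt{22^{2} + \left(-11 - -7\right)^{2}}}{4}} + \frac{13}{-79} = \frac{207}{-1 + \frac{\sqrt{484 + \left(-11 + 7\right)^{2}}}{4}} + 13 \left(- \frac{1}{79}\right) = \frac{207}{-1 + \frac{\sqrt{484 + \left(-4\right)^{2}}}{4}} - \frac{13}{79} = \frac{207}{-1 + \frac{\sqrt{484 + 16}}{4}} - \frac{13}{79} = \frac{207}{-1 + \frac{\sqrt{500}}{4}} - \frac{13}{79} = \frac{207}{-1 + \frac{10 \sqrt{5}}{4}} - \frac{13}{79} = \frac{207}{-1 + \frac{5 \sqrt{5}}{2}} - \frac{13}{79} = - \frac{13}{79} + \frac{207}{-1 + \frac{5 \sqrt{5}}{2}}$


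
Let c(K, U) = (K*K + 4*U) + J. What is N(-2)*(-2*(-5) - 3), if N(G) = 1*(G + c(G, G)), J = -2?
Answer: -56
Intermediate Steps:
c(K, U) = -2 + K² + 4*U (c(K, U) = (K*K + 4*U) - 2 = (K² + 4*U) - 2 = -2 + K² + 4*U)
N(G) = -2 + G² + 5*G (N(G) = 1*(G + (-2 + G² + 4*G)) = 1*(-2 + G² + 5*G) = -2 + G² + 5*G)
N(-2)*(-2*(-5) - 3) = (-2 + (-2)² + 5*(-2))*(-2*(-5) - 3) = (-2 + 4 - 10)*(10 - 3) = -8*7 = -56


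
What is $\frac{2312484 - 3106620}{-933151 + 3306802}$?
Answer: $- \frac{37816}{113031} \approx -0.33456$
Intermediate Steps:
$\frac{2312484 - 3106620}{-933151 + 3306802} = - \frac{794136}{2373651} = \left(-794136\right) \frac{1}{2373651} = - \frac{37816}{113031}$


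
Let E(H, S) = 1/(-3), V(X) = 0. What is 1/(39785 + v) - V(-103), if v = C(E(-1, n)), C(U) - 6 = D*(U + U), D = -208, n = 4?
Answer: 3/119789 ≈ 2.5044e-5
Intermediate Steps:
E(H, S) = -⅓
C(U) = 6 - 416*U (C(U) = 6 - 208*(U + U) = 6 - 416*U)
v = 434/3 (v = 6 - 416*(-⅓) = 6 + 416/3 = 434/3 ≈ 144.67)
1/(39785 + v) - V(-103) = 1/(39785 + 434/3) - 1*0 = 1/(119789/3) + 0 = 3/119789 + 0 = 3/119789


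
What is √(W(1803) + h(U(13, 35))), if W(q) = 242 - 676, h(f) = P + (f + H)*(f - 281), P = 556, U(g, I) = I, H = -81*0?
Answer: 2*I*√2122 ≈ 92.13*I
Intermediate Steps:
H = 0
h(f) = 556 + f*(-281 + f) (h(f) = 556 + (f + 0)*(f - 281) = 556 + f*(-281 + f))
W(q) = -434
√(W(1803) + h(U(13, 35))) = √(-434 + (556 + 35² - 281*35)) = √(-434 + (556 + 1225 - 9835)) = √(-434 - 8054) = √(-8488) = 2*I*√2122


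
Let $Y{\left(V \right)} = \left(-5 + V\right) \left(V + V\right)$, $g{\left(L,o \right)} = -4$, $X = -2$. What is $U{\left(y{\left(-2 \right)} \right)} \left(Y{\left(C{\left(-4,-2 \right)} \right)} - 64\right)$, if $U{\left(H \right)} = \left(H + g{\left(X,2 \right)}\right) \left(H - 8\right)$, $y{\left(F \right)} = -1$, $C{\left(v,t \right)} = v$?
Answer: $360$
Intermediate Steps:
$U{\left(H \right)} = \left(-8 + H\right) \left(-4 + H\right)$ ($U{\left(H \right)} = \left(H - 4\right) \left(H - 8\right) = \left(-4 + H\right) \left(-8 + H\right) = \left(-8 + H\right) \left(-4 + H\right)$)
$Y{\left(V \right)} = 2 V \left(-5 + V\right)$ ($Y{\left(V \right)} = \left(-5 + V\right) 2 V = 2 V \left(-5 + V\right)$)
$U{\left(y{\left(-2 \right)} \right)} \left(Y{\left(C{\left(-4,-2 \right)} \right)} - 64\right) = \left(32 + \left(-1\right)^{2} - -12\right) \left(2 \left(-4\right) \left(-5 - 4\right) - 64\right) = \left(32 + 1 + 12\right) \left(2 \left(-4\right) \left(-9\right) - 64\right) = 45 \left(72 - 64\right) = 45 \cdot 8 = 360$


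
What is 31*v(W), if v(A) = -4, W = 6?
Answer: -124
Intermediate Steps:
31*v(W) = 31*(-4) = -124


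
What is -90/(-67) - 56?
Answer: -3662/67 ≈ -54.657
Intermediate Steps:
-90/(-67) - 56 = -90*(-1/67) - 56 = 90/67 - 56 = -3662/67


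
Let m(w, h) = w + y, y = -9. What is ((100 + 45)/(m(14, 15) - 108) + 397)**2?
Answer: 1660236516/10609 ≈ 1.5649e+5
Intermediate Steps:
m(w, h) = -9 + w (m(w, h) = w - 9 = -9 + w)
((100 + 45)/(m(14, 15) - 108) + 397)**2 = ((100 + 45)/((-9 + 14) - 108) + 397)**2 = (145/(5 - 108) + 397)**2 = (145/(-103) + 397)**2 = (145*(-1/103) + 397)**2 = (-145/103 + 397)**2 = (40746/103)**2 = 1660236516/10609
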